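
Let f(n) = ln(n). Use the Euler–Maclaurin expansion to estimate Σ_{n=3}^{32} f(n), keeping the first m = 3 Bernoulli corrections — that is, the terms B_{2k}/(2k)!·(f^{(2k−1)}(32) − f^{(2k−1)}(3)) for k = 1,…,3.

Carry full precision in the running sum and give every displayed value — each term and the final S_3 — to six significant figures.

The integral term ∫_3^32 ln(x) dx = 78.6077.
Endpoint term: (f(3) + f(32))/2 = (1.09861 + 3.46574)/2 = 2.28217.
Running total after boundary: 80.8899.
Correction k=1: B_{2}/2! · (f^{(1)}(32) − f^{(1)}(3)) = 1/12 · (0.0312500 − 0.333333) = -0.0251736.
Partial sum through k=1: 80.8647.
Correction k=2: B_{4}/4! · (f^{(3)}(32) − f^{(3)}(3)) = −1/720 · (6.10352e-05 − 0.0740741) = 0.000102796.
Partial sum through k=2: 80.8648.
Correction k=3: B_{6}/6! · (f^{(5)}(32) − f^{(5)}(3)) = 1/30240 · (7.15256e-07 − 0.0987654) = -3.26603e-06.

S_3 ≈ 80.8648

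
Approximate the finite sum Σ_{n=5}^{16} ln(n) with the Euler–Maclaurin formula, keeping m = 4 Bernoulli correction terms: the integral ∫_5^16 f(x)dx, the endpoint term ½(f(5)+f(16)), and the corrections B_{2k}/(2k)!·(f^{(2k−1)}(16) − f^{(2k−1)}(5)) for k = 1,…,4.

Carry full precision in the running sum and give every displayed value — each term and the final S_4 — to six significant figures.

Integral: ∫_5^16 ln(x) dx = 25.3142.
½[f(5) + f(16)] = ½[1.60944 + 2.77259] = 2.19101.
Running total after boundary: 27.5052.
k=1: B_{2}/(2)! × [f^{(1)}(16) − f^{(1)}(5)] = 1/12 × (0.0625000 − 0.200000) = -0.0114583.
Partial sum through k=1: 27.4938.
k=2: B_{4}/(4)! × [f^{(3)}(16) − f^{(3)}(5)] = −1/720 × (0.000488281 − 0.0160000) = 2.15441e-05.
Partial sum through k=2: 27.4938.
k=3: B_{6}/(6)! × [f^{(5)}(16) − f^{(5)}(5)] = 1/30240 × (2.28882e-05 − 0.00768000) = -2.53211e-07.
Partial sum through k=3: 27.4938.
k=4: B_{8}/(8)! × [f^{(7)}(16) − f^{(7)}(5)] = −1/1209600 × (2.68221e-06 − 0.00921600) = 7.61683e-09.

S_4 ≈ 27.4938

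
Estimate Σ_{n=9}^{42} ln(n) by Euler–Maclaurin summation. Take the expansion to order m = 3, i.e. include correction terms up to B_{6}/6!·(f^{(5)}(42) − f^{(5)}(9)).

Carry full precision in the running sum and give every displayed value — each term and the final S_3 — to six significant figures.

S_3 ≈ 107.167

∫_9^42 ln(x) dx evaluates to 104.207.
Endpoint term: (f(9) + f(42))/2 = (2.19722 + 3.73767)/2 = 2.96745.
So far: 107.175.
Correction k=1: B_{2}/2! · (f^{(1)}(42) − f^{(1)}(9)) = 1/12 · (0.0238095 − 0.111111) = -0.00727513.
Partial sum through k=1: 107.167.
Correction k=2: B_{4}/4! · (f^{(3)}(42) − f^{(3)}(9)) = −1/720 · (2.69949e-05 − 0.00274348) = 3.77290e-06.
Partial sum through k=2: 107.167.
Correction k=3: B_{6}/6! · (f^{(5)}(42) − f^{(5)}(9)) = 1/30240 · (1.83639e-07 − 0.000406442) = -1.34345e-08.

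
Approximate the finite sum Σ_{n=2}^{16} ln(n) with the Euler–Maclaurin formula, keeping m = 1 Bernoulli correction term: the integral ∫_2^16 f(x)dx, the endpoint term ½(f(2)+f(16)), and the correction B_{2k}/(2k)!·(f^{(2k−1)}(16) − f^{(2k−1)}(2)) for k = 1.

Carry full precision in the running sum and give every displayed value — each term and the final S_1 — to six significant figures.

The integral term ∫_2^16 ln(x) dx = 28.9751.
½[f(2) + f(16)] = ½[0.693147 + 2.77259] = 1.73287.
So far: 30.7080.
k=1: B_{2}/(2)! × [f^{(1)}(16) − f^{(1)}(2)] = 1/12 × (0.0625000 − 0.500000) = -0.0364583.

S_1 ≈ 30.6715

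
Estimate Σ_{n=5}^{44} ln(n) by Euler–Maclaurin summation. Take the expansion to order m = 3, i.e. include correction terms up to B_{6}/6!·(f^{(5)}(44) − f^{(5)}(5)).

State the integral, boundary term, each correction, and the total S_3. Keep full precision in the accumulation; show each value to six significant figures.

S_3 ≈ 122.139

Integral: ∫_5^44 ln(x) dx = 119.457.
Endpoint term: (f(5) + f(44))/2 = (1.60944 + 3.78419)/2 = 2.69681.
Running total after boundary: 122.154.
Correction k=1: B_{2}/2! · (f^{(1)}(44) − f^{(1)}(5)) = 1/12 · (0.0227273 − 0.200000) = -0.0147727.
After k=1: 122.139.
Correction k=2: B_{4}/4! · (f^{(3)}(44) − f^{(3)}(5)) = −1/720 · (2.34786e-05 − 0.0160000) = 2.21896e-05.
After k=2: 122.139.
Correction k=3: B_{6}/6! · (f^{(5)}(44) − f^{(5)}(5)) = 1/30240 · (1.45528e-07 − 0.00768000) = -2.53963e-07.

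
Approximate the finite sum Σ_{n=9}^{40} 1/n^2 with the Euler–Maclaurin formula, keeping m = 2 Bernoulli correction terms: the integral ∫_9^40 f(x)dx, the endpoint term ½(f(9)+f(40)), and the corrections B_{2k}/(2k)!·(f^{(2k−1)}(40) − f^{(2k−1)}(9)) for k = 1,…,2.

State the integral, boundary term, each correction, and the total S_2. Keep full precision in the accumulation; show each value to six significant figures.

S_2 ≈ 0.0928219

The integral term ∫_9^40 1/x^2 dx = 0.0861111.
½[f(9) + f(40)] = ½[0.0123457 + 0.000625000] = 0.00648534.
So far: 0.0925965.
Order-1 term: 1/12 · (-3.12500e-05 − (-0.00274348)) = 0.000226020.
After k=1: 0.0928225.
Order-2 term: −1/720 · (-2.34375e-07 − (-0.000406442)) = -5.64177e-07.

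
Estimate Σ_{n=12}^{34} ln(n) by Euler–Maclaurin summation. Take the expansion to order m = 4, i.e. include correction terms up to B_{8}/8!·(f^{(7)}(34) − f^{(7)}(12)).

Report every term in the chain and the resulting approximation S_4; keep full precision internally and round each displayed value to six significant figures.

Integral: ∫_12^34 ln(x) dx = 68.0774.
½[f(12) + f(34)] = ½[2.48491 + 3.52636] = 3.00563.
Running total after boundary: 71.0830.
Order-1 term: 1/12 · (0.0294118 − 0.0833333) = -0.00449346.
After k=1: 71.0785.
Order-2 term: −1/720 · (5.08854e-05 − 0.00115741) = 1.53684e-06.
After k=2: 71.0785.
Order-3 term: 1/30240 · (5.28222e-07 − 9.64506e-05) = -3.17204e-09.
After k=3: 71.0785.
Order-4 term: −1/1209600 · (1.37082e-08 − 2.00939e-05) = 1.66007e-11.

S_4 ≈ 71.0785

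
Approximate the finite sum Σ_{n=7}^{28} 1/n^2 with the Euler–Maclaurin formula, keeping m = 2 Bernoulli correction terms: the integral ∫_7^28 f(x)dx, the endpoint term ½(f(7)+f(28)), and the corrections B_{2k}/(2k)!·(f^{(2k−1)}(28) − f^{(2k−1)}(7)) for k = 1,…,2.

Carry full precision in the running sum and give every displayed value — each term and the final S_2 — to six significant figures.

S_2 ≈ 0.118461

∫_7^28 1/x^2 dx evaluates to 0.107143.
½[f(7) + f(28)] = ½[0.0204082 + 0.00127551] = 0.0108418.
So far: 0.117985.
k=1: B_{2}/(2)! × [f^{(1)}(28) − f^{(1)}(7)] = 1/12 × (-9.11079e-05 − (-0.00583090)) = 0.000478316.
Running total after k=1: 0.118463.
k=2: B_{4}/(4)! × [f^{(3)}(28) − f^{(3)}(7)] = −1/720 × (-1.39451e-06 − (-0.00142798)) = -1.98136e-06.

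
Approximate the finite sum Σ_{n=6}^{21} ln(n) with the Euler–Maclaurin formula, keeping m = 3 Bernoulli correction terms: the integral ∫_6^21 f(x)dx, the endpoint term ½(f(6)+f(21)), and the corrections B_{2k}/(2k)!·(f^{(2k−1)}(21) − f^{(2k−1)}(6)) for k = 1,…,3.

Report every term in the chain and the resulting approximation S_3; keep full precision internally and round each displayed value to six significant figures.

S_3 ≈ 40.5926

Integral: ∫_6^21 ln(x) dx = 38.1844.
½[f(6) + f(21)] = ½[1.79176 + 3.04452] = 2.41814.
Integral + boundary = 40.6026.
k=1: B_{2}/(2)! × [f^{(1)}(21) − f^{(1)}(6)] = 1/12 × (0.0476190 − 0.166667) = -0.00992063.
After k=1: 40.5926.
k=2: B_{4}/(4)! × [f^{(3)}(21) − f^{(3)}(6)] = −1/720 × (0.000215959 − 0.00925926) = 1.25601e-05.
After k=2: 40.5926.
k=3: B_{6}/(6)! × [f^{(5)}(21) − f^{(5)}(6)] = 1/30240 × (5.87645e-06 − 0.00308642) = -1.01870e-07.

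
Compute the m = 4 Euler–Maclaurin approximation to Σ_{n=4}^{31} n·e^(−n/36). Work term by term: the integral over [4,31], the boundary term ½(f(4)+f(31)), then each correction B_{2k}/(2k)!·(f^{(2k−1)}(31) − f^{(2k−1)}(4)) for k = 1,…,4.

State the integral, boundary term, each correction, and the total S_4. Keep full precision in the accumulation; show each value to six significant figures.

S_4 ≈ 277.315

The integral term ∫_4^31 x·e^(−x/36) dx = 269.035.
Endpoint term: (f(4) + f(31))/2 = (3.57936 + 13.1035)/2 = 8.34141.
So far: 277.377.
Correction k=1: B_{2}/2! · (f^{(1)}(31) − f^{(1)}(4)) = 1/12 · (0.0587072 − 0.795413) = -0.0613921.
After k=1: 277.315.
Correction k=2: B_{4}/4! · (f^{(3)}(31) − f^{(3)}(4)) = −1/720 · (0.000697602 − 0.00199467) = 1.80148e-06.
After k=2: 277.315.
Correction k=3: B_{6}/6! · (f^{(5)}(31) − f^{(5)}(4)) = 1/30240 · (1.04159e-06 − 2.60463e-06) = -5.16876e-11.
After k=3: 277.315.
Correction k=4: B_{8}/8! · (f^{(7)}(31) − f^{(7)}(4)) = −1/1209600 · (1.19206e-09 − 2.83191e-09) = 1.35569e-15.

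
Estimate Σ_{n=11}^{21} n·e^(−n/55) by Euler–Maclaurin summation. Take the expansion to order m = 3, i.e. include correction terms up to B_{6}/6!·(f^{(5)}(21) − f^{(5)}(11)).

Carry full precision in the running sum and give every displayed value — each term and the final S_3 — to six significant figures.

S_3 ≈ 130.296

∫_11^21 x·e^(−x/55) dx evaluates to 118.645.
Boundary: ½(f(11) + f(21)) = ½(9.00604 + 14.3350) = 11.6705.
Running total after boundary: 130.315.
Order-1 term: 1/12 · (0.421983 − 0.654985) = -0.0194168.
Running total after k=1: 130.296.
Order-2 term: −1/720 · (0.000590817 − 0.000757833) = 2.31967e-07.
Running total after k=2: 130.296.
Order-3 term: 1/30240 · (3.44508e-07 − 4.29469e-07) = -2.80956e-12.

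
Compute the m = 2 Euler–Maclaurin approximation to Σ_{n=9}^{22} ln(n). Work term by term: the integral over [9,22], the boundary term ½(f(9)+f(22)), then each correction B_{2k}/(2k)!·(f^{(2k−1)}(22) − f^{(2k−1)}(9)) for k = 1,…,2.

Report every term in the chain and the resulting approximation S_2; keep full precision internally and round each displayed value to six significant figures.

The integral term ∫_9^22 ln(x) dx = 35.2279.
Boundary: ½(f(9) + f(22)) = ½(2.19722 + 3.09104) = 2.64413.
Running total after boundary: 37.8720.
Correction k=1: B_{2}/2! · (f^{(1)}(22) − f^{(1)}(9)) = 1/12 · (0.0454545 − 0.111111) = -0.00547138.
Running total after k=1: 37.8666.
Correction k=2: B_{4}/4! · (f^{(3)}(22) − f^{(3)}(9)) = −1/720 · (0.000187829 − 0.00274348) = 3.54952e-06.

S_2 ≈ 37.8666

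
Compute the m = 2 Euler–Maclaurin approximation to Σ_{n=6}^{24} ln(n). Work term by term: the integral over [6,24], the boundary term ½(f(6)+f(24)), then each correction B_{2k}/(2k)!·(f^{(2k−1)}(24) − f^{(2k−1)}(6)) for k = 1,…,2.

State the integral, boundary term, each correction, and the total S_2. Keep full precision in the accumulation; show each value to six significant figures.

∫_6^24 ln(x) dx evaluates to 47.5227.
½[f(6) + f(24)] = ½[1.79176 + 3.17805] = 2.48491.
Integral + boundary = 50.0076.
Order-1 term: 1/12 · (0.0416667 − 0.166667) = -0.0104167.
Running total after k=1: 49.9972.
Order-2 term: −1/720 · (0.000144676 − 0.00925926) = 1.26591e-05.

S_2 ≈ 49.9972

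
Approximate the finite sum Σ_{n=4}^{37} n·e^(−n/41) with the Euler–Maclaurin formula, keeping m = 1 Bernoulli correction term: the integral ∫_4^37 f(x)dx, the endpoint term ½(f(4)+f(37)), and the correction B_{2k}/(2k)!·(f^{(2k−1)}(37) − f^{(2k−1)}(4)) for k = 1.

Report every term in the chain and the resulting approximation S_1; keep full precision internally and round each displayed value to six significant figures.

Integral: ∫_4^37 x·e^(−x/41) dx = 376.459.
Endpoint term: (f(4) + f(37))/2 = (3.62819 + 15.0064)/2 = 9.31731.
Running total after boundary: 385.777.
Order-1 term: 1/12 · (0.0395687 − 0.818555) = -0.0649155.

S_1 ≈ 385.712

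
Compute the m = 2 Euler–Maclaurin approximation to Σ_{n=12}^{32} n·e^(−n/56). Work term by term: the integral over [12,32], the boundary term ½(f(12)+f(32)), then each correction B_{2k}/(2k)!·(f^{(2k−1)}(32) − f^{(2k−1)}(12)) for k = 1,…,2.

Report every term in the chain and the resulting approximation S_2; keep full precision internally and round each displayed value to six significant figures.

The integral term ∫_12^32 x·e^(−x/56) dx = 290.573.
½[f(12) + f(32)] = ½[9.68541 + 18.0710] = 13.8782.
So far: 304.452.
k=1: B_{2}/(2)! × [f^{(1)}(32) − f^{(1)}(12)] = 1/12 × (0.242022 − 0.634164) = -0.0326785.
After k=1: 304.419.
k=2: B_{4}/(4)! × [f^{(3)}(32) − f^{(3)}(12)] = −1/720 × (0.000437327 − 0.000716964) = 3.88385e-07.

S_2 ≈ 304.419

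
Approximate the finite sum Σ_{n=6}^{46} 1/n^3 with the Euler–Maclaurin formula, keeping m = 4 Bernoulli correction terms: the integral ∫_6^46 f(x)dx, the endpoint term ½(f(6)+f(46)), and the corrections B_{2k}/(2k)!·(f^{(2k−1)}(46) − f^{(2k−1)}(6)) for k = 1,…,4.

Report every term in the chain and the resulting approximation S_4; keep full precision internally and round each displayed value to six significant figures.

∫_6^46 1/x^3 dx evaluates to 0.0136526.
Endpoint term: (f(6) + f(46))/2 = (0.00462963 + 1.02737e-05)/2 = 0.00231995.
Running total after boundary: 0.0159725.
k=1: B_{2}/(2)! × [f^{(1)}(46) − f^{(1)}(6)] = 1/12 × (-6.70023e-07 − (-0.00231481)) = 0.000192845.
Partial sum through k=1: 0.0161654.
k=2: B_{4}/(4)! × [f^{(3)}(46) − f^{(3)}(6)] = −1/720 × (-6.33292e-09 − (-0.00128601)) = -1.78611e-06.
Partial sum through k=2: 0.0161636.
k=3: B_{6}/(6)! × [f^{(5)}(46) − f^{(5)}(6)] = 1/30240 × (-1.25701e-10 − (-0.00150034)) = 4.96145e-08.
Partial sum through k=3: 0.0161637.
k=4: B_{8}/(8)! × [f^{(7)}(46) − f^{(7)}(6)] = −1/1209600 × (-4.27715e-12 − (-0.00300069)) = -2.48073e-09.

S_4 ≈ 0.0161637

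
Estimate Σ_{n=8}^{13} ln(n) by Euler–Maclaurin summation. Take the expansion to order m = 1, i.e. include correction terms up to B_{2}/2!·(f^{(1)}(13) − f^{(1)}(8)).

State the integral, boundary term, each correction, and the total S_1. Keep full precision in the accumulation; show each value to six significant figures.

∫_8^13 ln(x) dx evaluates to 11.7088.
Boundary: ½(f(8) + f(13)) = ½(2.07944 + 2.56495) = 2.32220.
Running total after boundary: 14.0310.
k=1: B_{2}/(2)! × [f^{(1)}(13) − f^{(1)}(8)] = 1/12 × (0.0769231 − 0.125000) = -0.00400641.

S_1 ≈ 14.0270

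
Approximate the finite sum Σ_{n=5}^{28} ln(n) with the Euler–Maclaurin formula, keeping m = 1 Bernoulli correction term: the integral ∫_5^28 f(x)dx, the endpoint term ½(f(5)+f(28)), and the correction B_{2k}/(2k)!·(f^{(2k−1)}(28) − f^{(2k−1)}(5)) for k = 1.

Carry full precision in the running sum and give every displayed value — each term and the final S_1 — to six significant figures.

S_1 ≈ 64.7117

Integral: ∫_5^28 ln(x) dx = 62.2545.
Boundary: ½(f(5) + f(28)) = ½(1.60944 + 3.33220) = 2.47082.
Integral + boundary = 64.7254.
k=1: B_{2}/(2)! × [f^{(1)}(28) − f^{(1)}(5)] = 1/12 × (0.0357143 − 0.200000) = -0.0136905.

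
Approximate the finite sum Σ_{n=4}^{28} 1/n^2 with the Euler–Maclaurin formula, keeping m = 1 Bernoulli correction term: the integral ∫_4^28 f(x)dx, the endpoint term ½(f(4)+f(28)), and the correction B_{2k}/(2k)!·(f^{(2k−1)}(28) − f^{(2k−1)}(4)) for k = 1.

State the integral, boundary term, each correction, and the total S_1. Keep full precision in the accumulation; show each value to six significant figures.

S_1 ≈ 0.248770

∫_4^28 1/x^2 dx evaluates to 0.214286.
Endpoint term: (f(4) + f(28))/2 = (0.0625000 + 0.00127551)/2 = 0.0318878.
Integral + boundary = 0.246173.
Correction k=1: B_{2}/2! · (f^{(1)}(28) − f^{(1)}(4)) = 1/12 · (-9.11079e-05 − (-0.0312500)) = 0.00259657.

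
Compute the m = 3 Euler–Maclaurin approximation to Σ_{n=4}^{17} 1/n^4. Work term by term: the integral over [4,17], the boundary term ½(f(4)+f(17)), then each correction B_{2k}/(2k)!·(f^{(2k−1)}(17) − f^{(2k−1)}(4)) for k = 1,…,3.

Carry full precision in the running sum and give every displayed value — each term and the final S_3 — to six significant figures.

∫_4^17 1/x^4 dx evaluates to 0.00514049.
Endpoint term: (f(4) + f(17))/2 = (0.00390625 + 1.19730e-05)/2 = 0.00195911.
So far: 0.00709960.
Order-1 term: 1/12 · (-2.81719e-06 − (-0.00390625)) = 0.000325286.
Running total after k=1: 0.00742488.
Order-2 term: −1/720 · (-2.92441e-07 − (-0.00732422)) = -1.01721e-05.
Running total after k=2: 0.00741471.
Order-3 term: 1/30240 · (-5.66668e-08 − (-0.0256348)) = 8.47709e-07.

S_3 ≈ 0.00741556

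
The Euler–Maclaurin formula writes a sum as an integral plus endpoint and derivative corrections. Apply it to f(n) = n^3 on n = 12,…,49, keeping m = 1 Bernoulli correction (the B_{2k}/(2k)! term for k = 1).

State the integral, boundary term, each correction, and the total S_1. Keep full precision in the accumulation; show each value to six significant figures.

S_1 ≈ 1.49627e+06

The integral term ∫_12^49 x^3 dx = 1.43602e+06.
½[f(12) + f(49)] = ½[1728.00 + 117649] = 59688.5.
So far: 1.49570e+06.
Order-1 term: 1/12 · (7203.00 − 432.000) = 564.250.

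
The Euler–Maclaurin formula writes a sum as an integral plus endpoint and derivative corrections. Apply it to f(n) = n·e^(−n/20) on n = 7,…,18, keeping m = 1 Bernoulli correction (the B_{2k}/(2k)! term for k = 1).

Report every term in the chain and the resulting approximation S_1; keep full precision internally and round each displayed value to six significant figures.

S_1 ≈ 77.6294

∫_7^18 x·e^(−x/20) dx evaluates to 71.5386.
Endpoint term: (f(7) + f(18))/2 = (4.93282 + 7.31825)/2 = 6.12554.
Running total after boundary: 77.6642.
k=1: B_{2}/(2)! × [f^{(1)}(18) − f^{(1)}(7)] = 1/12 × (0.0406570 − 0.458047) = -0.0347825.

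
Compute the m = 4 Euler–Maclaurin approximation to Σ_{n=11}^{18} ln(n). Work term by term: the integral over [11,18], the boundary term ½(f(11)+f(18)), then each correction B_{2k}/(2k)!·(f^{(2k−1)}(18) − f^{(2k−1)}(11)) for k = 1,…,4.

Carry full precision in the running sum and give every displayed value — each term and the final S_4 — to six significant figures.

∫_11^18 ln(x) dx evaluates to 18.6498.
Boundary: ½(f(11) + f(18)) = ½(2.39790 + 2.89037) = 2.64413.
Integral + boundary = 21.2940.
Correction k=1: B_{2}/2! · (f^{(1)}(18) − f^{(1)}(11)) = 1/12 · (0.0555556 − 0.0909091) = -0.00294613.
Running total after k=1: 21.2910.
Correction k=2: B_{4}/4! · (f^{(3)}(18) − f^{(3)}(11)) = −1/720 · (0.000342936 − 0.00150263) = 1.61069e-06.
Running total after k=2: 21.2910.
Correction k=3: B_{6}/6! · (f^{(5)}(18) − f^{(5)}(11)) = 1/30240 · (1.27013e-05 − 0.000149021) = -4.50793e-09.
Running total after k=3: 21.2910.
Correction k=4: B_{8}/8! · (f^{(7)}(18) − f^{(7)}(11)) = −1/1209600 · (1.17605e-06 − 3.69474e-05) = 2.95729e-11.

S_4 ≈ 21.2910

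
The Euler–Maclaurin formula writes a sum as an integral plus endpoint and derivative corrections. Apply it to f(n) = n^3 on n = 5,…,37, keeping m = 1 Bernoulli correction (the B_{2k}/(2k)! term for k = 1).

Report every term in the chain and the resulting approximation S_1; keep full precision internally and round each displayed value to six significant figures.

The integral term ∫_5^37 x^3 dx = 468384.
Boundary: ½(f(5) + f(37)) = ½(125.000 + 50653.0) = 25389.0.
Integral + boundary = 493773.
Correction k=1: B_{2}/2! · (f^{(1)}(37) − f^{(1)}(5)) = 1/12 · (4107.00 − 75.0000) = 336.000.

S_1 ≈ 494109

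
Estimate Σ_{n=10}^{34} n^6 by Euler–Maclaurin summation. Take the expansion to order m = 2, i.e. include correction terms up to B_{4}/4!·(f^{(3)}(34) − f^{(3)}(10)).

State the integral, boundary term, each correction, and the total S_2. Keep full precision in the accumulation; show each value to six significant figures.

The integral term ∫_10^34 x^6 dx = 7.50191e+09.
Boundary: ½(f(10) + f(34)) = ½(1.00000e+06 + 1.54480e+09) = 7.72902e+08.
Integral + boundary = 8.27481e+09.
k=1: B_{2}/(2)! × [f^{(1)}(34) − f^{(1)}(10)] = 1/12 × (2.72613e+08 − 600000) = 2.26677e+07.
After k=1: 8.29748e+09.
k=2: B_{4}/(4)! × [f^{(3)}(34) − f^{(3)}(10)] = −1/720 × (4.71648e+06 − 120000) = -6384.00.

S_2 ≈ 8.29747e+09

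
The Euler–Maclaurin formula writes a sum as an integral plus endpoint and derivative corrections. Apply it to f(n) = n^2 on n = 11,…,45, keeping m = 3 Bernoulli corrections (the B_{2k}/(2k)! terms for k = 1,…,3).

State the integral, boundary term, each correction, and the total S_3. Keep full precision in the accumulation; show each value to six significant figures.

∫_11^45 x^2 dx evaluates to 29931.3.
½[f(11) + f(45)] = ½[121.000 + 2025.00] = 1073.00.
Integral + boundary = 31004.3.
Correction k=1: B_{2}/2! · (f^{(1)}(45) − f^{(1)}(11)) = 1/12 · (90.0000 − 22.0000) = 5.66667.
Running total after k=1: 31010.0.
Correction k=2: B_{4}/4! · (f^{(3)}(45) − f^{(3)}(11)) = −1/720 · (0.00000 − 0.00000) = 0.00000.
Running total after k=2: 31010.0.
Correction k=3: B_{6}/6! · (f^{(5)}(45) − f^{(5)}(11)) = 1/30240 · (0.00000 − 0.00000) = 0.00000.

S_3 ≈ 31010.0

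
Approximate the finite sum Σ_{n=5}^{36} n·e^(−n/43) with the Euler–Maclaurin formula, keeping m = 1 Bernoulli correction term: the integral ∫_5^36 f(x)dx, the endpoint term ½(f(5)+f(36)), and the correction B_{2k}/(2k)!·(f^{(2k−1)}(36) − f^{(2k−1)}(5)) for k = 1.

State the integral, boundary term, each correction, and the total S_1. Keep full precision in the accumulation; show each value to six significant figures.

Integral: ∫_5^36 x·e^(−x/43) dx = 366.809.
Endpoint term: (f(5) + f(36))/2 = (4.45113 + 15.5850)/2 = 10.0181.
Running total after boundary: 376.827.
Order-1 term: 1/12 · (0.0704749 − 0.786712) = -0.0596864.

S_1 ≈ 376.767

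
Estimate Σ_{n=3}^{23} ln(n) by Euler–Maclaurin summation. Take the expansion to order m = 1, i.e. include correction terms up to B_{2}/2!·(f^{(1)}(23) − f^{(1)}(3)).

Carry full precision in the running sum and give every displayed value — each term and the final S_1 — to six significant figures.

S_1 ≈ 50.9134

Integral: ∫_3^23 ln(x) dx = 48.8205.
½[f(3) + f(23)] = ½[1.09861 + 3.13549] = 2.11705.
So far: 50.9376.
Order-1 term: 1/12 · (0.0434783 − 0.333333) = -0.0241546.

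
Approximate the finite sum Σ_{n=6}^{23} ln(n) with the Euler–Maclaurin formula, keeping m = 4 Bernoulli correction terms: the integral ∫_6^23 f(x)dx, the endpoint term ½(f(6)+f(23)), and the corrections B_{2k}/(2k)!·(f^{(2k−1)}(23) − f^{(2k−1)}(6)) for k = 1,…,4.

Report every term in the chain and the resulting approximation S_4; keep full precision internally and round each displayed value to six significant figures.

∫_6^23 ln(x) dx evaluates to 44.3658.
Boundary: ½(f(6) + f(23)) = ½(1.79176 + 3.13549) = 2.46363.
Running total after boundary: 46.8294.
Correction k=1: B_{2}/2! · (f^{(1)}(23) − f^{(1)}(6)) = 1/12 · (0.0434783 − 0.166667) = -0.0102657.
Running total after k=1: 46.8192.
Correction k=2: B_{4}/4! · (f^{(3)}(23) − f^{(3)}(6)) = −1/720 · (0.000164379 − 0.00925926) = 1.26318e-05.
Running total after k=2: 46.8192.
Correction k=3: B_{6}/6! · (f^{(5)}(23) − f^{(5)}(6)) = 1/30240 · (3.72883e-06 − 0.00308642) = -1.01941e-07.
Running total after k=3: 46.8192.
Correction k=4: B_{8}/8! · (f^{(7)}(23) − f^{(7)}(6)) = −1/1209600 · (2.11465e-07 − 0.00257202) = 2.12616e-09.

S_4 ≈ 46.8192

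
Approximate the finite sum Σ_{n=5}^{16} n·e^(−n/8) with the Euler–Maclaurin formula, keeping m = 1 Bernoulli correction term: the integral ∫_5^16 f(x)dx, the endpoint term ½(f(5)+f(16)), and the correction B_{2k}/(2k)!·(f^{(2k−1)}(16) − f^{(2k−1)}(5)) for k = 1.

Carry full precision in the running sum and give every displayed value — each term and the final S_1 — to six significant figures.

S_1 ≈ 32.0756

Integral: ∫_5^16 x·e^(−x/8) dx = 29.6828.
Boundary: ½(f(5) + f(16)) = ½(2.67631 + 2.16536) = 2.42084.
Integral + boundary = 32.1037.
Order-1 term: 1/12 · (-0.135335 − 0.200723) = -0.0280049.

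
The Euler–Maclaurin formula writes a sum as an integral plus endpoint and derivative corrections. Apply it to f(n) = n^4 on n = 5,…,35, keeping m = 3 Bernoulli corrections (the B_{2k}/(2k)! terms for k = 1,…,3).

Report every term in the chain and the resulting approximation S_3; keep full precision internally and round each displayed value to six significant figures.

The integral term ∫_5^35 x^4 dx = 1.05038e+07.
Endpoint term: (f(5) + f(35))/2 = (625.000 + 1.50062e+06)/2 = 750625.
Integral + boundary = 1.12544e+07.
Order-1 term: 1/12 · (171500 − 500.000) = 14250.0.
Partial sum through k=1: 1.12686e+07.
Order-2 term: −1/720 · (840.000 − 120.000) = -1.00000.
Partial sum through k=2: 1.12686e+07.
Order-3 term: 1/30240 · (0.00000 − 0.00000) = 0.00000.

S_3 ≈ 1.12686e+07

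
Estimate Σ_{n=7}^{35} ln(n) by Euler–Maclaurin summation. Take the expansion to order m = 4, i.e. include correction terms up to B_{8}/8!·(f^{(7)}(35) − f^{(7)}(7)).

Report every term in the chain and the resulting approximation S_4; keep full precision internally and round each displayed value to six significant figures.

S_4 ≈ 85.5569

Integral: ∫_7^35 ln(x) dx = 82.8158.
Boundary: ½(f(7) + f(35)) = ½(1.94591 + 3.55535) = 2.75063.
So far: 85.5664.
Order-1 term: 1/12 · (0.0285714 − 0.142857) = -0.00952381.
Running total after k=1: 85.5569.
Order-2 term: −1/720 · (4.66472e-05 − 0.00583090) = 8.03369e-06.
Running total after k=2: 85.5569.
Order-3 term: 1/30240 · (4.56952e-07 − 0.00142798) = -4.72063e-08.
Running total after k=3: 85.5569.
Order-4 term: −1/1209600 · (1.11907e-08 − 0.000874271) = 7.22768e-10.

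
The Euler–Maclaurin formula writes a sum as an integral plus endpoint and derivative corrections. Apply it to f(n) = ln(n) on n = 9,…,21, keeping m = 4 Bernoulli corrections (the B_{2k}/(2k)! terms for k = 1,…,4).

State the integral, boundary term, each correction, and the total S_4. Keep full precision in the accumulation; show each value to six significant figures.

S_4 ≈ 34.7755

Integral: ∫_9^21 ln(x) dx = 32.1599.
½[f(9) + f(21)] = ½[2.19722 + 3.04452] = 2.62087.
Running total after boundary: 34.7808.
k=1: B_{2}/(2)! × [f^{(1)}(21) − f^{(1)}(9)] = 1/12 × (0.0476190 − 0.111111) = -0.00529101.
Partial sum through k=1: 34.7755.
k=2: B_{4}/(4)! × [f^{(3)}(21) − f^{(3)}(9)] = −1/720 × (0.000215959 − 0.00274348) = 3.51045e-06.
Partial sum through k=2: 34.7755.
k=3: B_{6}/(6)! × [f^{(5)}(21) − f^{(5)}(9)] = 1/30240 × (5.87645e-06 − 0.000406442) = -1.32462e-08.
Partial sum through k=3: 34.7755.
k=4: B_{8}/(8)! × [f^{(7)}(21) − f^{(7)}(9)] = −1/1209600 × (3.99758e-07 − 0.000150534) = 1.24119e-10.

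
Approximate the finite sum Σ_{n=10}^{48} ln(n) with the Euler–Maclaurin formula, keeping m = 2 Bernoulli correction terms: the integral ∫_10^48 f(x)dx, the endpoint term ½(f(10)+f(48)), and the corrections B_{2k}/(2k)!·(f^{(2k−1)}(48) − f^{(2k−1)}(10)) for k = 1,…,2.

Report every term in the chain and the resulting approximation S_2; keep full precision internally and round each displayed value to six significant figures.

S_2 ≈ 127.872

The integral term ∫_10^48 ln(x) dx = 124.792.
½[f(10) + f(48)] = ½[2.30259 + 3.87120] = 3.08689.
So far: 127.879.
Correction k=1: B_{2}/2! · (f^{(1)}(48) − f^{(1)}(10)) = 1/12 · (0.0208333 − 0.100000) = -0.00659722.
After k=1: 127.872.
Correction k=2: B_{4}/4! · (f^{(3)}(48) − f^{(3)}(10)) = −1/720 · (1.80845e-05 − 0.00200000) = 2.75266e-06.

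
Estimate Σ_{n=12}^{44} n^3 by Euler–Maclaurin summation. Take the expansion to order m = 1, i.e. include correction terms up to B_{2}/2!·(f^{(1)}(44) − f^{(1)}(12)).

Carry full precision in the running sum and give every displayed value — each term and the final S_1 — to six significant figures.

Integral: ∫_12^44 x^3 dx = 931840.
Endpoint term: (f(12) + f(44))/2 = (1728.00 + 85184.0)/2 = 43456.0.
So far: 975296.
k=1: B_{2}/(2)! × [f^{(1)}(44) − f^{(1)}(12)] = 1/12 × (5808.00 − 432.000) = 448.000.

S_1 ≈ 975744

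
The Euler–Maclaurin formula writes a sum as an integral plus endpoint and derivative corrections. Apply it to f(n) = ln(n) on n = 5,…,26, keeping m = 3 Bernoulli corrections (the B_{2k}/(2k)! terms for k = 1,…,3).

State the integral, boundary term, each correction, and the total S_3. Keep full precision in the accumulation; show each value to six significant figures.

∫_5^26 ln(x) dx evaluates to 55.6633.
Endpoint term: (f(5) + f(26))/2 = (1.60944 + 3.25810)/2 = 2.43377.
Running total after boundary: 58.0971.
k=1: B_{2}/(2)! × [f^{(1)}(26) − f^{(1)}(5)] = 1/12 × (0.0384615 − 0.200000) = -0.0134615.
Running total after k=1: 58.0836.
k=2: B_{4}/(4)! × [f^{(3)}(26) − f^{(3)}(5)] = −1/720 × (0.000113792 − 0.0160000) = 2.20642e-05.
Running total after k=2: 58.0836.
k=3: B_{6}/(6)! × [f^{(5)}(26) − f^{(5)}(5)] = 1/30240 × (2.01997e-06 − 0.00768000) = -2.53901e-07.

S_3 ≈ 58.0836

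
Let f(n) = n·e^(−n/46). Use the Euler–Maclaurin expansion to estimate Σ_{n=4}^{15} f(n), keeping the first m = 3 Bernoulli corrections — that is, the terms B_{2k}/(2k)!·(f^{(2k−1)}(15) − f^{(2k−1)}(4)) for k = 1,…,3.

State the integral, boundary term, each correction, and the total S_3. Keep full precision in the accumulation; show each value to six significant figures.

∫_4^15 x·e^(−x/46) dx evaluates to 83.2397.
Endpoint term: (f(4) + f(15))/2 = (3.66687 + 10.8261)/2 = 7.24650.
Integral + boundary = 90.4862.
Correction k=1: B_{2}/2! · (f^{(1)}(15) − f^{(1)}(4)) = 1/12 · (0.486392 − 0.837002) = -0.0292176.
After k=1: 90.4570.
Correction k=2: B_{4}/4! · (f^{(3)}(15) − f^{(3)}(4)) = −1/720 · (0.000912040 − 0.00126202) = 4.86085e-07.
After k=2: 90.4570.
Correction k=3: B_{6}/6! · (f^{(5)}(15) − f^{(5)}(4)) = 1/30240 · (7.53410e-07 − 1.00590e-06) = -8.34951e-12.

S_3 ≈ 90.4570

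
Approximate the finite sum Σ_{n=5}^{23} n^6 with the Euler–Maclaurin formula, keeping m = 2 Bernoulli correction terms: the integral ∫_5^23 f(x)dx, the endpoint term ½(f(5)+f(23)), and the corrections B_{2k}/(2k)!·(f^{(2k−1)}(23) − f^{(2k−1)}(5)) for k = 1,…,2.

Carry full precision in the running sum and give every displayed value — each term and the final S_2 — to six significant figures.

∫_5^23 x^6 dx evaluates to 4.86392e+08.
½[f(5) + f(23)] = ½[15625.0 + 1.48036e+08] = 7.40258e+07.
Integral + boundary = 5.60418e+08.
Order-1 term: 1/12 · (3.86181e+07 − 18750.0) = 3.21661e+06.
After k=1: 5.63635e+08.
Order-2 term: −1/720 · (1.46004e+06 − 15000.0) = -2007.00.

S_2 ≈ 5.63633e+08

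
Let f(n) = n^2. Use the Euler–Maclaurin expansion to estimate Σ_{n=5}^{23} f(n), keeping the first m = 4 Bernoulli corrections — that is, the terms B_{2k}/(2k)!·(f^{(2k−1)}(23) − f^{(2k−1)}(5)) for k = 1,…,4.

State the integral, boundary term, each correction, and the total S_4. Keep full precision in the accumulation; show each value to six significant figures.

∫_5^23 x^2 dx evaluates to 4014.00.
½[f(5) + f(23)] = ½[25.0000 + 529.000] = 277.000.
Running total after boundary: 4291.00.
k=1: B_{2}/(2)! × [f^{(1)}(23) − f^{(1)}(5)] = 1/12 × (46.0000 − 10.0000) = 3.00000.
Partial sum through k=1: 4294.00.
k=2: B_{4}/(4)! × [f^{(3)}(23) − f^{(3)}(5)] = −1/720 × (0.00000 − 0.00000) = 0.00000.
Partial sum through k=2: 4294.00.
k=3: B_{6}/(6)! × [f^{(5)}(23) − f^{(5)}(5)] = 1/30240 × (0.00000 − 0.00000) = 0.00000.
Partial sum through k=3: 4294.00.
k=4: B_{8}/(8)! × [f^{(7)}(23) − f^{(7)}(5)] = −1/1209600 × (0.00000 − 0.00000) = 0.00000.

S_4 ≈ 4294.00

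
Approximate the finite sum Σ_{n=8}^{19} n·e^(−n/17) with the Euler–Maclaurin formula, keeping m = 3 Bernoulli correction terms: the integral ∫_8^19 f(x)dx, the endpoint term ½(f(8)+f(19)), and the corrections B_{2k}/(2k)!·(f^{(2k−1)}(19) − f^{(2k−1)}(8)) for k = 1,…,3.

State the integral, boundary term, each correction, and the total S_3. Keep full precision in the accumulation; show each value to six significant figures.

S_3 ≈ 70.8909

∫_8^19 x·e^(−x/17) dx evaluates to 65.3161.
Boundary: ½(f(8) + f(19)) = ½(4.99708 + 6.21392) = 5.60550.
So far: 70.9216.
Order-1 term: 1/12 · (-0.0384763 − 0.330689) = -0.0307638.
Running total after k=1: 70.8909.
Order-2 term: −1/720 · (0.00213017 − 0.00546698) = 4.63446e-06.
Running total after k=2: 70.8909.
Order-3 term: 1/30240 · (1.52024e-05 − 3.38744e-05) = -6.17463e-10.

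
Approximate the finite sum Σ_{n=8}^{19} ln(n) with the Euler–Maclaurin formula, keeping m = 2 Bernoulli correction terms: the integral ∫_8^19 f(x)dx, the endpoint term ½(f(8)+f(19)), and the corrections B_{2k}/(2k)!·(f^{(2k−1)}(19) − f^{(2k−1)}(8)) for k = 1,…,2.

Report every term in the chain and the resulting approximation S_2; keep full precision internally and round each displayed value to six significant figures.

∫_8^19 ln(x) dx evaluates to 28.3088.
Boundary: ½(f(8) + f(19)) = ½(2.07944 + 2.94444) = 2.51194.
So far: 30.8207.
Order-1 term: 1/12 · (0.0526316 − 0.125000) = -0.00603070.
Running total after k=1: 30.8147.
Order-2 term: −1/720 · (0.000291588 − 0.00390625) = 5.02036e-06.

S_2 ≈ 30.8147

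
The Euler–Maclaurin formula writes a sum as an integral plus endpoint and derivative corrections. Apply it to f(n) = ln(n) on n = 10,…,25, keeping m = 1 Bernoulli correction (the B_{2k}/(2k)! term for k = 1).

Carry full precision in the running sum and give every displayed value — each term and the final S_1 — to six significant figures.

S_1 ≈ 45.2018

Integral: ∫_10^25 ln(x) dx = 42.4460.
½[f(10) + f(25)] = ½[2.30259 + 3.21888] = 2.76073.
Running total after boundary: 45.2068.
Order-1 term: 1/12 · (0.0400000 − 0.100000) = -0.00500000.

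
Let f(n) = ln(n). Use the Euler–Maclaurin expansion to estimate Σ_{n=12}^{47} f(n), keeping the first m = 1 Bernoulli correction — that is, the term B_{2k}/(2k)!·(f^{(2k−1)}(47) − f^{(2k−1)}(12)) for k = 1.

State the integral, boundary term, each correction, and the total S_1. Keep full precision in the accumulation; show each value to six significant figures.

The integral term ∫_12^47 ln(x) dx = 116.138.
½[f(12) + f(47)] = ½[2.48491 + 3.85015] = 3.16753.
So far: 119.306.
Order-1 term: 1/12 · (0.0212766 − 0.0833333) = -0.00517139.

S_1 ≈ 119.300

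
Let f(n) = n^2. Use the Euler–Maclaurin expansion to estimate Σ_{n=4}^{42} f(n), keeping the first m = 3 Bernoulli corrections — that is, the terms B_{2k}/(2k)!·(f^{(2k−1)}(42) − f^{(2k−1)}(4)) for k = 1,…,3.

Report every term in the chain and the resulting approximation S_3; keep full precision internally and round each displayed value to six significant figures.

S_3 ≈ 25571.0

The integral term ∫_4^42 x^2 dx = 24674.7.
½[f(4) + f(42)] = ½[16.0000 + 1764.00] = 890.000.
So far: 25564.7.
Correction k=1: B_{2}/2! · (f^{(1)}(42) − f^{(1)}(4)) = 1/12 · (84.0000 − 8.00000) = 6.33333.
Running total after k=1: 25571.0.
Correction k=2: B_{4}/4! · (f^{(3)}(42) − f^{(3)}(4)) = −1/720 · (0.00000 − 0.00000) = 0.00000.
Running total after k=2: 25571.0.
Correction k=3: B_{6}/6! · (f^{(5)}(42) − f^{(5)}(4)) = 1/30240 · (0.00000 − 0.00000) = 0.00000.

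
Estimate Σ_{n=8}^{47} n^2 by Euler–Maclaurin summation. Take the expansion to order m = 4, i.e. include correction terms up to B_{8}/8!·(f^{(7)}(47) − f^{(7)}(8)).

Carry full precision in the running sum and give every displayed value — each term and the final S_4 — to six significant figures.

S_4 ≈ 35580.0

The integral term ∫_8^47 x^2 dx = 34437.0.
½[f(8) + f(47)] = ½[64.0000 + 2209.00] = 1136.50.
Integral + boundary = 35573.5.
Order-1 term: 1/12 · (94.0000 − 16.0000) = 6.50000.
Partial sum through k=1: 35580.0.
Order-2 term: −1/720 · (0.00000 − 0.00000) = 0.00000.
Partial sum through k=2: 35580.0.
Order-3 term: 1/30240 · (0.00000 − 0.00000) = 0.00000.
Partial sum through k=3: 35580.0.
Order-4 term: −1/1209600 · (0.00000 − 0.00000) = 0.00000.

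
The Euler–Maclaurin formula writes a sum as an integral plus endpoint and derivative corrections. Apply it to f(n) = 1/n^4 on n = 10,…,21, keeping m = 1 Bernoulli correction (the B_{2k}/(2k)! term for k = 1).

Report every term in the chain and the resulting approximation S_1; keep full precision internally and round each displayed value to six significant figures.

Integral: ∫_10^21 1/x^4 dx = 0.000297340.
Endpoint term: (f(10) + f(21))/2 = (0.000100000 + 5.14189e-06)/2 = 5.25709e-05.
Running total after boundary: 0.000349911.
k=1: B_{2}/(2)! × [f^{(1)}(21) − f^{(1)}(10)] = 1/12 × (-9.79408e-07 − (-4.00000e-05)) = 3.25172e-06.

S_1 ≈ 0.000353163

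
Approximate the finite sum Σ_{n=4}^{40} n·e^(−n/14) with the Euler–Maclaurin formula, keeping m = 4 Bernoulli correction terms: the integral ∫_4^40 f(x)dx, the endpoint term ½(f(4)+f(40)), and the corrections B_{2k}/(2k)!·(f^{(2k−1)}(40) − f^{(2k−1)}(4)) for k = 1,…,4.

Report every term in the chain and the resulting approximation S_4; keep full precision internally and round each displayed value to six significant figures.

S_4 ≈ 148.551

∫_4^40 x·e^(−x/14) dx evaluates to 145.953.
½[f(4) + f(40)] = ½[3.00591 + 2.29730] = 2.65161.
So far: 148.605.
Correction k=1: B_{2}/2! · (f^{(1)}(40) − f^{(1)}(4)) = 1/12 · (-0.106661 − 0.536769) = -0.0536192.
After k=1: 148.551.
Correction k=2: B_{4}/4! · (f^{(3)}(40) − f^{(3)}(4)) = −1/720 · (4.18605e-05 − 0.0104068) = 1.43957e-05.
After k=2: 148.551.
Correction k=3: B_{6}/6! · (f^{(5)}(40) − f^{(5)}(4)) = 1/30240 · (3.20361e-06 − 9.22188e-05) = -2.94363e-09.
After k=3: 148.551.
Correction k=4: B_{8}/8! · (f^{(7)}(40) − f^{(7)}(4)) = −1/1209600 · (3.16002e-08 − 6.70112e-07) = 5.27870e-13.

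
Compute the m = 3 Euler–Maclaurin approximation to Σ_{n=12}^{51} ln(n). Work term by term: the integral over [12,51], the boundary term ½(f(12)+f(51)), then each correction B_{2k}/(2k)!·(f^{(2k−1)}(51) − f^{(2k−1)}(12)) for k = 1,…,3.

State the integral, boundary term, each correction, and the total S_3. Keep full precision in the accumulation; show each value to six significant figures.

S_3 ≈ 134.907

Integral: ∫_12^51 ln(x) dx = 131.704.
½[f(12) + f(51)] = ½[2.48491 + 3.93183] = 3.20837.
So far: 134.913.
k=1: B_{2}/(2)! × [f^{(1)}(51) − f^{(1)}(12)] = 1/12 × (0.0196078 − 0.0833333) = -0.00531046.
Running total after k=1: 134.907.
k=2: B_{4}/(4)! × [f^{(3)}(51) − f^{(3)}(12)] = −1/720 × (1.50772e-05 − 0.00115741) = 1.58657e-06.
Running total after k=2: 134.907.
k=3: B_{6}/(6)! × [f^{(5)}(51) − f^{(5)}(12)] = 1/30240 × (6.95601e-08 − 9.64506e-05) = -3.18720e-09.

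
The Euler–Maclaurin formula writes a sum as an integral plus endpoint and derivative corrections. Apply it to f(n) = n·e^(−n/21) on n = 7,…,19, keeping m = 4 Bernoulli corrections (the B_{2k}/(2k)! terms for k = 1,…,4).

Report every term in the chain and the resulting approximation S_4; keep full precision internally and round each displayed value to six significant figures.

S_4 ≈ 87.7396

The integral term ∫_7^19 x·e^(−x/21) dx = 81.4243.
½[f(7) + f(19)] = ½[5.01572 + 7.68813] = 6.35192.
Integral + boundary = 87.7762.
k=1: B_{2}/(2)! × [f^{(1)}(19) − f^{(1)}(7)] = 1/12 × (0.0385370 − 0.477688) = -0.0365959.
Running total after k=1: 87.7396.
k=2: B_{4}/(4)! × [f^{(3)}(19) − f^{(3)}(7)] = −1/720 × (0.00192248 − 0.00433277) = 3.34762e-06.
Running total after k=2: 87.7396.
k=3: B_{6}/(6)! × [f^{(5)}(19) − f^{(5)}(7)] = 1/30240 × (8.52057e-06 − 1.71935e-05) = -2.86804e-10.
Running total after k=3: 87.7396.
k=4: B_{8}/(8)! × [f^{(7)}(19) − f^{(7)}(7)] = −1/1209600 × (2.87569e-08 − 5.56965e-08) = 2.22715e-14.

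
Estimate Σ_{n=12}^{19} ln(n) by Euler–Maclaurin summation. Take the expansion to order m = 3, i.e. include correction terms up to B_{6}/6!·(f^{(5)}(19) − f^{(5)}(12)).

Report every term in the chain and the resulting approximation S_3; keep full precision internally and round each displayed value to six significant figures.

S_3 ≈ 21.8376

∫_12^19 ln(x) dx evaluates to 19.1255.
½[f(12) + f(19)] = ½[2.48491 + 2.94444] = 2.71467.
So far: 21.8401.
Correction k=1: B_{2}/2! · (f^{(1)}(19) − f^{(1)}(12)) = 1/12 · (0.0526316 − 0.0833333) = -0.00255848.
Running total after k=1: 21.8376.
Correction k=2: B_{4}/4! · (f^{(3)}(19) − f^{(3)}(12)) = −1/720 · (0.000291588 − 0.00115741) = 1.20253e-06.
Running total after k=2: 21.8376.
Correction k=3: B_{6}/6! · (f^{(5)}(19) − f^{(5)}(12)) = 1/30240 · (9.69267e-06 − 9.64506e-05) = -2.86898e-09.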